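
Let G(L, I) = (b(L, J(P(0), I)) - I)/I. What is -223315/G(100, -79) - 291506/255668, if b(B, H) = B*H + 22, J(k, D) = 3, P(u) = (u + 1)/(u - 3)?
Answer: 2255174280137/51261434 ≈ 43994.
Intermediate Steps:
P(u) = (1 + u)/(-3 + u)
b(B, H) = 22 + B*H
G(L, I) = (22 - I + 3*L)/I (G(L, I) = ((22 + L*3) - I)/I = ((22 + 3*L) - I)/I = (22 - I + 3*L)/I)
-223315/G(100, -79) - 291506/255668 = -223315*(-79/(22 - 1*(-79) + 3*100)) - 291506/255668 = -223315*(-79/(22 + 79 + 300)) - 291506*1/255668 = -223315/((-1/79*401)) - 145753/127834 = -223315/(-401/79) - 145753/127834 = -223315*(-79/401) - 145753/127834 = 17641885/401 - 145753/127834 = 2255174280137/51261434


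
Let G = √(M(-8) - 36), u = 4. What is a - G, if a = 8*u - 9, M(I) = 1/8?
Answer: 23 - I*√574/4 ≈ 23.0 - 5.9896*I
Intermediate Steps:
M(I) = ⅛
a = 23 (a = 8*4 - 9 = 32 - 9 = 23)
G = I*√574/4 (G = √(⅛ - 36) = √(-287/8) = I*√574/4 ≈ 5.9896*I)
a - G = 23 - I*√574/4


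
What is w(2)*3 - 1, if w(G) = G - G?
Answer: -1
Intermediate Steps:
w(G) = 0
w(2)*3 - 1 = 0*3 - 1 = 0 - 1 = -1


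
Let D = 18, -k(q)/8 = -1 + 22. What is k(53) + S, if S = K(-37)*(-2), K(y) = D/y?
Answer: -6180/37 ≈ -167.03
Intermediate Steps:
k(q) = -168 (k(q) = -8*(-1 + 22) = -8*21 = -168)
K(y) = 18/y
S = 36/37 (S = (18/(-37))*(-2) = (18*(-1/37))*(-2) = -18/37*(-2) = 36/37 ≈ 0.97297)
k(53) + S = -168 + 36/37 = -6180/37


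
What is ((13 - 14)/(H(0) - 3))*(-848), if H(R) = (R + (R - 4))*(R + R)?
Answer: -848/3 ≈ -282.67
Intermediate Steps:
H(R) = 2*R*(-4 + 2*R) (H(R) = (R + (-4 + R))*(2*R) = (-4 + 2*R)*(2*R) = 2*R*(-4 + 2*R))
((13 - 14)/(H(0) - 3))*(-848) = ((13 - 14)/(4*0*(-2 + 0) - 3))*(-848) = -1/(4*0*(-2) - 3)*(-848) = -1/(0 - 3)*(-848) = -1/(-3)*(-848) = -1*(-⅓)*(-848) = (⅓)*(-848) = -848/3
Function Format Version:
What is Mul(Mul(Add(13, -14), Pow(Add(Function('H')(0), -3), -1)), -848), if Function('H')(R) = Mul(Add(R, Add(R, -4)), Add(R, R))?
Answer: Rational(-848, 3) ≈ -282.67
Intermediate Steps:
Function('H')(R) = Mul(2, R, Add(-4, Mul(2, R))) (Function('H')(R) = Mul(Add(R, Add(-4, R)), Mul(2, R)) = Mul(Add(-4, Mul(2, R)), Mul(2, R)) = Mul(2, R, Add(-4, Mul(2, R))))
Mul(Mul(Add(13, -14), Pow(Add(Function('H')(0), -3), -1)), -848) = Mul(Mul(Add(13, -14), Pow(Add(Mul(4, 0, Add(-2, 0)), -3), -1)), -848) = Mul(Mul(-1, Pow(Add(Mul(4, 0, -2), -3), -1)), -848) = Mul(Mul(-1, Pow(Add(0, -3), -1)), -848) = Mul(Mul(-1, Pow(-3, -1)), -848) = Mul(Mul(-1, Rational(-1, 3)), -848) = Mul(Rational(1, 3), -848) = Rational(-848, 3)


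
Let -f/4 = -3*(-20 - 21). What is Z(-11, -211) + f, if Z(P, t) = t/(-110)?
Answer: -53909/110 ≈ -490.08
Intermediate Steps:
Z(P, t) = -t/110 (Z(P, t) = t*(-1/110) = -t/110)
f = -492 (f = -(-12)*(-20 - 21) = -(-12)*(-41) = -4*123 = -492)
Z(-11, -211) + f = -1/110*(-211) - 492 = 211/110 - 492 = -53909/110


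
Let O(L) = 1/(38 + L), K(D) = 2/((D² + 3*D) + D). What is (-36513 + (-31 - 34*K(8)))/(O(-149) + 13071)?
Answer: -32451701/11607040 ≈ -2.7959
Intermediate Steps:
K(D) = 2/(D² + 4*D)
(-36513 + (-31 - 34*K(8)))/(O(-149) + 13071) = (-36513 + (-31 - 68/(8*(4 + 8))))/(1/(38 - 149) + 13071) = (-36513 + (-31 - 68/(8*12)))/(1/(-111) + 13071) = (-36513 + (-31 - 68/(8*12)))/(-1/111 + 13071) = (-36513 + (-31 - 34*1/48))/(1450880/111) = (-36513 + (-31 - 17/24))*(111/1450880) = (-36513 - 761/24)*(111/1450880) = -877073/24*111/1450880 = -32451701/11607040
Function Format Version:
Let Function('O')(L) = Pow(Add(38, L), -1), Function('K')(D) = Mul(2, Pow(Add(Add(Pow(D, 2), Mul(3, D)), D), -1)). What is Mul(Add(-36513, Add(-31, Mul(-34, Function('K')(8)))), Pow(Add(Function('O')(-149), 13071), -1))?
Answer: Rational(-32451701, 11607040) ≈ -2.7959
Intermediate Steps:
Function('K')(D) = Mul(2, Pow(Add(Pow(D, 2), Mul(4, D)), -1))
Mul(Add(-36513, Add(-31, Mul(-34, Function('K')(8)))), Pow(Add(Function('O')(-149), 13071), -1)) = Mul(Add(-36513, Add(-31, Mul(-34, Mul(2, Pow(8, -1), Pow(Add(4, 8), -1))))), Pow(Add(Pow(Add(38, -149), -1), 13071), -1)) = Mul(Add(-36513, Add(-31, Mul(-34, Mul(2, Rational(1, 8), Pow(12, -1))))), Pow(Add(Pow(-111, -1), 13071), -1)) = Mul(Add(-36513, Add(-31, Mul(-34, Mul(2, Rational(1, 8), Rational(1, 12))))), Pow(Add(Rational(-1, 111), 13071), -1)) = Mul(Add(-36513, Add(-31, Mul(-34, Rational(1, 48)))), Pow(Rational(1450880, 111), -1)) = Mul(Add(-36513, Add(-31, Rational(-17, 24))), Rational(111, 1450880)) = Mul(Add(-36513, Rational(-761, 24)), Rational(111, 1450880)) = Mul(Rational(-877073, 24), Rational(111, 1450880)) = Rational(-32451701, 11607040)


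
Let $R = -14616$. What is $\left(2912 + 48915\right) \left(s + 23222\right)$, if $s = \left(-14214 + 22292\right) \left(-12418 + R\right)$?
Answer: $-11316810524610$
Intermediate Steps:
$s = -218380652$ ($s = \left(-14214 + 22292\right) \left(-12418 - 14616\right) = 8078 \left(-27034\right) = -218380652$)
$\left(2912 + 48915\right) \left(s + 23222\right) = \left(2912 + 48915\right) \left(-218380652 + 23222\right) = 51827 \left(-218357430\right) = -11316810524610$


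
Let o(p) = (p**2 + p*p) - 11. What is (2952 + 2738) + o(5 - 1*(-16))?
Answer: 6561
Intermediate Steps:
o(p) = -11 + 2*p**2 (o(p) = (p**2 + p**2) - 11 = 2*p**2 - 11 = -11 + 2*p**2)
(2952 + 2738) + o(5 - 1*(-16)) = (2952 + 2738) + (-11 + 2*(5 - 1*(-16))**2) = 5690 + (-11 + 2*(5 + 16)**2) = 5690 + (-11 + 2*21**2) = 5690 + (-11 + 2*441) = 5690 + (-11 + 882) = 5690 + 871 = 6561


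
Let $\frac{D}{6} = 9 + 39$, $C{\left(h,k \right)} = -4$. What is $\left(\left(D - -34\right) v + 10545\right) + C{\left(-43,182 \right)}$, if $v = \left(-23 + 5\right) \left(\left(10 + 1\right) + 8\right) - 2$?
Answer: $-100227$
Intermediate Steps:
$D = 288$ ($D = 6 \left(9 + 39\right) = 6 \cdot 48 = 288$)
$v = -344$ ($v = - 18 \left(11 + 8\right) - 2 = \left(-18\right) 19 - 2 = -342 - 2 = -344$)
$\left(\left(D - -34\right) v + 10545\right) + C{\left(-43,182 \right)} = \left(\left(288 - -34\right) \left(-344\right) + 10545\right) - 4 = \left(\left(288 + 34\right) \left(-344\right) + 10545\right) - 4 = \left(322 \left(-344\right) + 10545\right) - 4 = \left(-110768 + 10545\right) - 4 = -100223 - 4 = -100227$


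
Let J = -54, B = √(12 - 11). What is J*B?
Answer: -54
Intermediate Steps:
B = 1 (B = √1 = 1)
J*B = -54*1 = -54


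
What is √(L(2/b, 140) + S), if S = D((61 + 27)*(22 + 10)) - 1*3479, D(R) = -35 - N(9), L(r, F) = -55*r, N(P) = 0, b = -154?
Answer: I*√172151/7 ≈ 59.273*I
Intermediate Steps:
D(R) = -35 (D(R) = -35 - 1*0 = -35 + 0 = -35)
S = -3514 (S = -35 - 1*3479 = -35 - 3479 = -3514)
√(L(2/b, 140) + S) = √(-110/(-154) - 3514) = √(-110*(-1)/154 - 3514) = √(-55*(-1/77) - 3514) = √(5/7 - 3514) = √(-24593/7) = I*√172151/7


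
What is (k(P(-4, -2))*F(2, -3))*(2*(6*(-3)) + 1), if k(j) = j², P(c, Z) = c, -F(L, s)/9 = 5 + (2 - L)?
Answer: 25200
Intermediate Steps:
F(L, s) = -63 + 9*L (F(L, s) = -9*(5 + (2 - L)) = -9*(7 - L) = -63 + 9*L)
(k(P(-4, -2))*F(2, -3))*(2*(6*(-3)) + 1) = ((-4)²*(-63 + 9*2))*(2*(6*(-3)) + 1) = (16*(-63 + 18))*(2*(-18) + 1) = (16*(-45))*(-36 + 1) = -720*(-35) = 25200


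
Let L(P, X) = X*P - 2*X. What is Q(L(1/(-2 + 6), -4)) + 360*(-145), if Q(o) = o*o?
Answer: -52151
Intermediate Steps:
L(P, X) = -2*X + P*X (L(P, X) = P*X - 2*X = -2*X + P*X)
Q(o) = o²
Q(L(1/(-2 + 6), -4)) + 360*(-145) = (-4*(-2 + 1/(-2 + 6)))² + 360*(-145) = (-4*(-2 + 1/4))² - 52200 = (-4*(-2 + ¼))² - 52200 = (-4*(-7/4))² - 52200 = 7² - 52200 = 49 - 52200 = -52151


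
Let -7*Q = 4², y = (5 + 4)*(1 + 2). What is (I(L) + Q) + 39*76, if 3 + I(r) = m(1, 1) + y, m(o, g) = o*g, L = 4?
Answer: 20907/7 ≈ 2986.7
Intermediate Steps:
y = 27 (y = 9*3 = 27)
Q = -16/7 (Q = -⅐*4² = -⅐*16 = -16/7 ≈ -2.2857)
m(o, g) = g*o
I(r) = 25 (I(r) = -3 + (1*1 + 27) = -3 + (1 + 27) = -3 + 28 = 25)
(I(L) + Q) + 39*76 = (25 - 16/7) + 39*76 = 159/7 + 2964 = 20907/7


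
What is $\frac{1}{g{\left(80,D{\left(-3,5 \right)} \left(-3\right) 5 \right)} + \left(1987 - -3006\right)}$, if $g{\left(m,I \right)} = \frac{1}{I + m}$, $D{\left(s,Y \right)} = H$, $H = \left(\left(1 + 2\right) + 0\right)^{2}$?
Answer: $\frac{55}{274614} \approx 0.00020028$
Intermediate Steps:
$H = 9$ ($H = \left(3 + 0\right)^{2} = 3^{2} = 9$)
$D{\left(s,Y \right)} = 9$
$\frac{1}{g{\left(80,D{\left(-3,5 \right)} \left(-3\right) 5 \right)} + \left(1987 - -3006\right)} = \frac{1}{\frac{1}{9 \left(-3\right) 5 + 80} + \left(1987 - -3006\right)} = \frac{1}{\frac{1}{\left(-27\right) 5 + 80} + \left(1987 + 3006\right)} = \frac{1}{\frac{1}{-135 + 80} + 4993} = \frac{1}{\frac{1}{-55} + 4993} = \frac{1}{- \frac{1}{55} + 4993} = \frac{1}{\frac{274614}{55}} = \frac{55}{274614}$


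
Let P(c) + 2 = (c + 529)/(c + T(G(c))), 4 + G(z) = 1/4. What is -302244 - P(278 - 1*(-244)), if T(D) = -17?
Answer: -152633261/505 ≈ -3.0224e+5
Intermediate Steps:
G(z) = -15/4 (G(z) = -4 + 1/4 = -4 + ¼ = -15/4)
P(c) = -2 + (529 + c)/(-17 + c) (P(c) = -2 + (c + 529)/(c - 17) = -2 + (529 + c)/(-17 + c))
-302244 - P(278 - 1*(-244)) = -302244 - (563 - (278 - 1*(-244)))/(-17 + (278 - 1*(-244))) = -302244 - (563 - (278 + 244))/(-17 + (278 + 244)) = -302244 - (563 - 1*522)/(-17 + 522) = -302244 - (563 - 522)/505 = -302244 - 41/505 = -152633261/505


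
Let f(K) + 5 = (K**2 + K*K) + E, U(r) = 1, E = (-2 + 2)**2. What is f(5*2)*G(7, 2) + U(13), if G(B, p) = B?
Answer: 1366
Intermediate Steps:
E = 0 (E = 0**2 = 0)
f(K) = -5 + 2*K**2 (f(K) = -5 + ((K**2 + K*K) + 0) = -5 + ((K**2 + K**2) + 0) = -5 + (2*K**2 + 0) = -5 + 2*K**2)
f(5*2)*G(7, 2) + U(13) = (-5 + 2*(5*2)**2)*7 + 1 = (-5 + 2*10**2)*7 + 1 = (-5 + 2*100)*7 + 1 = (-5 + 200)*7 + 1 = 195*7 + 1 = 1365 + 1 = 1366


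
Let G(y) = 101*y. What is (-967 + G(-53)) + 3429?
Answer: -2891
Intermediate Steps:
(-967 + G(-53)) + 3429 = (-967 + 101*(-53)) + 3429 = (-967 - 5353) + 3429 = -6320 + 3429 = -2891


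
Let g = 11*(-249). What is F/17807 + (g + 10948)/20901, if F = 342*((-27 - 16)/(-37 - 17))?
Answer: 50623234/124061369 ≈ 0.40805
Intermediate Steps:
g = -2739
F = 817/3 (F = 342*(-43/(-54)) = 342*(-43*(-1/54)) = 342*(43/54) = 817/3 ≈ 272.33)
F/17807 + (g + 10948)/20901 = (817/3)/17807 + (-2739 + 10948)/20901 = (817/3)*(1/17807) + 8209*(1/20901) = 817/53421 + 8209/20901 = 50623234/124061369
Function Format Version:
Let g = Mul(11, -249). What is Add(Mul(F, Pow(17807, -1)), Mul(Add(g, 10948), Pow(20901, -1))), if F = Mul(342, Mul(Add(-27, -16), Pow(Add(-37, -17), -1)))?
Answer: Rational(50623234, 124061369) ≈ 0.40805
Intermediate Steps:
g = -2739
F = Rational(817, 3) (F = Mul(342, Mul(-43, Pow(-54, -1))) = Mul(342, Mul(-43, Rational(-1, 54))) = Mul(342, Rational(43, 54)) = Rational(817, 3) ≈ 272.33)
Add(Mul(F, Pow(17807, -1)), Mul(Add(g, 10948), Pow(20901, -1))) = Add(Mul(Rational(817, 3), Pow(17807, -1)), Mul(Add(-2739, 10948), Pow(20901, -1))) = Add(Mul(Rational(817, 3), Rational(1, 17807)), Mul(8209, Rational(1, 20901))) = Add(Rational(817, 53421), Rational(8209, 20901)) = Rational(50623234, 124061369)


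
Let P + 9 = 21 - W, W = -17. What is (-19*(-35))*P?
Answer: 19285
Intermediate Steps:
P = 29 (P = -9 + (21 - 1*(-17)) = -9 + (21 + 17) = -9 + 38 = 29)
(-19*(-35))*P = -19*(-35)*29 = 665*29 = 19285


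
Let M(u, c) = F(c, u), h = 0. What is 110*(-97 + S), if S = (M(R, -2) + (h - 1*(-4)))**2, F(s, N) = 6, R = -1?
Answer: 330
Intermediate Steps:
M(u, c) = 6
S = 100 (S = (6 + (0 - 1*(-4)))**2 = (6 + (0 + 4))**2 = (6 + 4)**2 = 10**2 = 100)
110*(-97 + S) = 110*(-97 + 100) = 110*3 = 330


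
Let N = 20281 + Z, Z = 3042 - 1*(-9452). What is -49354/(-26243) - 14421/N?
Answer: 945177/656075 ≈ 1.4407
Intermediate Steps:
Z = 12494 (Z = 3042 + 9452 = 12494)
N = 32775 (N = 20281 + 12494 = 32775)
-49354/(-26243) - 14421/N = -49354/(-26243) - 14421/32775 = -49354*(-1/26243) - 14421*1/32775 = 49354/26243 - 11/25 = 945177/656075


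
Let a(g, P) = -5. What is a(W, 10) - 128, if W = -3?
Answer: -133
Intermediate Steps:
a(W, 10) - 128 = -5 - 128 = -133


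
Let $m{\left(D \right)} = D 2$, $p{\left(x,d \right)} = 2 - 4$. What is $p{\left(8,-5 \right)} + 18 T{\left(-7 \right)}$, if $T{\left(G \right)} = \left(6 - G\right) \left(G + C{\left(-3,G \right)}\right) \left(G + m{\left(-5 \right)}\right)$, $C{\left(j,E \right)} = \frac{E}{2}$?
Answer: $41767$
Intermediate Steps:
$p{\left(x,d \right)} = -2$
$m{\left(D \right)} = 2 D$
$C{\left(j,E \right)} = \frac{E}{2}$ ($C{\left(j,E \right)} = E \frac{1}{2} = \frac{E}{2}$)
$T{\left(G \right)} = \frac{3 G \left(-10 + G\right) \left(6 - G\right)}{2}$ ($T{\left(G \right)} = \left(6 - G\right) \left(G + \frac{G}{2}\right) \left(G + 2 \left(-5\right)\right) = \left(6 - G\right) \frac{3 G}{2} \left(G - 10\right) = \frac{3 G \left(6 - G\right)}{2} \left(-10 + G\right) = \frac{3 G \left(-10 + G\right) \left(6 - G\right)}{2}$)
$p{\left(8,-5 \right)} + 18 T{\left(-7 \right)} = -2 + 18 \cdot \frac{3}{2} \left(-7\right) \left(-60 - \left(-7\right)^{2} + 16 \left(-7\right)\right) = -2 + 18 \cdot \frac{3}{2} \left(-7\right) \left(-60 - 49 - 112\right) = -2 + 18 \cdot \frac{3}{2} \left(-7\right) \left(-221\right) = -2 + 18 \cdot \frac{4641}{2} = -2 + 41769 = 41767$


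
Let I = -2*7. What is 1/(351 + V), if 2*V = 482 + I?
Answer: 1/585 ≈ 0.0017094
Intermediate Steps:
I = -14
V = 234 (V = (482 - 14)/2 = (½)*468 = 234)
1/(351 + V) = 1/(351 + 234) = 1/585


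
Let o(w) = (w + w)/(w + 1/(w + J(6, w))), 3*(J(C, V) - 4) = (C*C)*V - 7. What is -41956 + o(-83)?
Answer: -11254538092/268259 ≈ -41954.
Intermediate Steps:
J(C, V) = 5/3 + V*C**2/3 (J(C, V) = 4 + ((C*C)*V - 7)/3 = 4 + (C**2*V - 7)/3 = 4 + (V*C**2 - 7)/3 = 4 + (-7 + V*C**2)/3 = 4 + (-7/3 + V*C**2/3) = 5/3 + V*C**2/3)
o(w) = 2*w/(w + 1/(5/3 + 13*w)) (o(w) = (w + w)/(w + 1/(w + (5/3 + (1/3)*w*6**2))) = (2*w)/(w + 1/(w + (5/3 + (1/3)*w*36))) = (2*w)/(w + 1/(w + (5/3 + 12*w))) = (2*w)/(w + 1/(5/3 + 13*w)) = 2*w/(w + 1/(5/3 + 13*w)))
-41956 + o(-83) = -41956 + 2*(-83)*(5 + 39*(-83))/(3 + 5*(-83) + 39*(-83)**2) = -41956 + 2*(-83)*(5 - 3237)/(3 - 415 + 39*6889) = -41956 + 2*(-83)*(-3232)/(3 - 415 + 268671) = -41956 + 2*(-83)*(-3232)/268259 = -41956 + 2*(-83)*(1/268259)*(-3232) = -41956 + 536512/268259 = -11254538092/268259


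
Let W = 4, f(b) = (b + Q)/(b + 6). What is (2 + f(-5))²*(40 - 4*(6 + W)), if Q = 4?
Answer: 0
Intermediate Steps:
f(b) = (4 + b)/(6 + b) (f(b) = (b + 4)/(b + 6) = (4 + b)/(6 + b))
(2 + f(-5))²*(40 - 4*(6 + W)) = (2 + (4 - 5)/(6 - 5))²*(40 - 4*(6 + 4)) = (2 - 1/1)²*(40 - 4*10) = (2 + 1*(-1))²*(40 - 40) = (2 - 1)²*0 = 1²*0 = 1*0 = 0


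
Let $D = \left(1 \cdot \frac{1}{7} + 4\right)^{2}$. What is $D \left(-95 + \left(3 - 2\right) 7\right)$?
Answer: $- \frac{74008}{49} \approx -1510.4$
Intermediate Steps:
$D = \frac{841}{49}$ ($D = \left(1 \cdot \frac{1}{7} + 4\right)^{2} = \left(\frac{1}{7} + 4\right)^{2} = \left(\frac{29}{7}\right)^{2} = \frac{841}{49} \approx 17.163$)
$D \left(-95 + \left(3 - 2\right) 7\right) = \frac{841 \left(-95 + \left(3 - 2\right) 7\right)}{49} = \frac{841 \left(-95 + 1 \cdot 7\right)}{49} = \frac{841 \left(-95 + 7\right)}{49} = \frac{841}{49} \left(-88\right) = - \frac{74008}{49}$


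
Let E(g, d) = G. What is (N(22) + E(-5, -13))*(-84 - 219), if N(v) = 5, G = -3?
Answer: -606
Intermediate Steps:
E(g, d) = -3
(N(22) + E(-5, -13))*(-84 - 219) = (5 - 3)*(-84 - 219) = 2*(-303) = -606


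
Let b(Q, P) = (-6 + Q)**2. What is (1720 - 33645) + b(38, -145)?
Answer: -30901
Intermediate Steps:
(1720 - 33645) + b(38, -145) = (1720 - 33645) + (-6 + 38)**2 = -31925 + 32**2 = -31925 + 1024 = -30901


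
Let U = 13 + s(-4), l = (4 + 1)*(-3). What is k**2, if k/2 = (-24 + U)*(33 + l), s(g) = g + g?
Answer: 467856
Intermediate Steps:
s(g) = 2*g
l = -15 (l = 5*(-3) = -15)
U = 5 (U = 13 + 2*(-4) = 13 - 8 = 5)
k = -684 (k = 2*((-24 + 5)*(33 - 15)) = 2*(-19*18) = 2*(-342) = -684)
k**2 = (-684)**2 = 467856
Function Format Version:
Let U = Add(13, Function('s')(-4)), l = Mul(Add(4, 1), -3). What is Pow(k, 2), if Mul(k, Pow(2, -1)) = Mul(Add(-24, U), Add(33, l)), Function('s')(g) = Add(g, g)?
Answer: 467856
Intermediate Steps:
Function('s')(g) = Mul(2, g)
l = -15 (l = Mul(5, -3) = -15)
U = 5 (U = Add(13, Mul(2, -4)) = Add(13, -8) = 5)
k = -684 (k = Mul(2, Mul(Add(-24, 5), Add(33, -15))) = Mul(2, Mul(-19, 18)) = Mul(2, -342) = -684)
Pow(k, 2) = Pow(-684, 2) = 467856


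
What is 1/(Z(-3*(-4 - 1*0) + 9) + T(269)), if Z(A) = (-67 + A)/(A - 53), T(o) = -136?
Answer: -16/2153 ≈ -0.0074315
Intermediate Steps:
Z(A) = (-67 + A)/(-53 + A)
1/(Z(-3*(-4 - 1*0) + 9) + T(269)) = 1/((-67 + (-3*(-4 - 1*0) + 9))/(-53 + (-3*(-4 - 1*0) + 9)) - 136) = 1/((-67 + (-3*(-4 + 0) + 9))/(-53 + (-3*(-4 + 0) + 9)) - 136) = 1/((-67 + (-3*(-4) + 9))/(-53 + (-3*(-4) + 9)) - 136) = 1/((-67 + (12 + 9))/(-53 + (12 + 9)) - 136) = 1/((-67 + 21)/(-53 + 21) - 136) = 1/(-46/(-32) - 136) = 1/(-1/32*(-46) - 136) = 1/(23/16 - 136) = 1/(-2153/16) = -16/2153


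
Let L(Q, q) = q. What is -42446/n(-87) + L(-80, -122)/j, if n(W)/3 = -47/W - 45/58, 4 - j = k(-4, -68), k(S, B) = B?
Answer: 88624747/1476 ≈ 60044.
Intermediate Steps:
j = 72 (j = 4 - 1*(-68) = 4 + 68 = 72)
n(W) = -135/58 - 141/W (n(W) = 3*(-47/W - 45/58) = 3*(-45/58 - 47/W) = -135/58 - 141/W)
-42446/n(-87) + L(-80, -122)/j = -42446/(-135/58 - 141/(-87)) - 122/72 = -42446/(-135/58 - 141*(-1/87)) - 122*1/72 = -42446/(-135/58 + 47/29) - 61/36 = -42446/(-41/58) - 61/36 = -42446*(-58/41) - 61/36 = 2461868/41 - 61/36 = 88624747/1476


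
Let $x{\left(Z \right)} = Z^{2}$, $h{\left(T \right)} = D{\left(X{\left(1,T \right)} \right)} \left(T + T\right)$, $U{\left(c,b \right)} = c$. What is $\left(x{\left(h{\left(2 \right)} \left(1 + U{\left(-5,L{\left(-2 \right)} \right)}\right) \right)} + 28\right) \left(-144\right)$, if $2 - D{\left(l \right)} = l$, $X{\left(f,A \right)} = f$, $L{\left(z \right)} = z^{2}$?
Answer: $-40896$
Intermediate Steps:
$D{\left(l \right)} = 2 - l$
$h{\left(T \right)} = 2 T$ ($h{\left(T \right)} = \left(2 - 1\right) \left(T + T\right) = \left(2 - 1\right) 2 T = 1 \cdot 2 T = 2 T$)
$\left(x{\left(h{\left(2 \right)} \left(1 + U{\left(-5,L{\left(-2 \right)} \right)}\right) \right)} + 28\right) \left(-144\right) = \left(\left(2 \cdot 2 \left(1 - 5\right)\right)^{2} + 28\right) \left(-144\right) = \left(\left(4 \left(-4\right)\right)^{2} + 28\right) \left(-144\right) = \left(\left(-16\right)^{2} + 28\right) \left(-144\right) = \left(256 + 28\right) \left(-144\right) = 284 \left(-144\right) = -40896$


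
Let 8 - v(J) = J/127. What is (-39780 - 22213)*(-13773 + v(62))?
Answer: 108377216481/127 ≈ 8.5336e+8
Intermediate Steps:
v(J) = 8 - J/127
(-39780 - 22213)*(-13773 + v(62)) = (-39780 - 22213)*(-13773 + (8 - 1/127*62)) = -61993*(-13773 + (8 - 62/127)) = -61993*(-13773 + 954/127) = -61993*(-1748217/127) = 108377216481/127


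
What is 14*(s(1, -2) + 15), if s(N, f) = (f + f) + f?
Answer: 126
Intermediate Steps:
s(N, f) = 3*f (s(N, f) = 2*f + f = 3*f)
14*(s(1, -2) + 15) = 14*(3*(-2) + 15) = 14*(-6 + 15) = 14*9 = 126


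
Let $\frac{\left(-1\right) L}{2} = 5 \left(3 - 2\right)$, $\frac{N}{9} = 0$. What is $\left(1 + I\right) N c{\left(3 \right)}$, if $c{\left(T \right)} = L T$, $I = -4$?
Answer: $0$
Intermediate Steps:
$N = 0$ ($N = 9 \cdot 0 = 0$)
$L = -10$ ($L = - 2 \cdot 5 \left(3 - 2\right) = - 2 \cdot 5 \cdot 1 = \left(-2\right) 5 = -10$)
$c{\left(T \right)} = - 10 T$
$\left(1 + I\right) N c{\left(3 \right)} = \left(1 - 4\right) 0 \left(\left(-10\right) 3\right) = \left(-3\right) 0 \left(-30\right) = 0 \left(-30\right) = 0$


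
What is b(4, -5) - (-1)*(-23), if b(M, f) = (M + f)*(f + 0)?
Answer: -18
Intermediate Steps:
b(M, f) = f*(M + f) (b(M, f) = (M + f)*f = f*(M + f))
b(4, -5) - (-1)*(-23) = -5*(4 - 5) - (-1)*(-23) = -5*(-1) - 1*23 = 5 - 23 = -18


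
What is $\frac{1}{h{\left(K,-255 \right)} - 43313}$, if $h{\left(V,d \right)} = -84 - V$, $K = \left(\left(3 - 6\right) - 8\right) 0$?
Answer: $- \frac{1}{43397} \approx -2.3043 \cdot 10^{-5}$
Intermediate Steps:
$K = 0$ ($K = \left(\left(3 - 6\right) - 8\right) 0 = \left(-3 - 8\right) 0 = \left(-11\right) 0 = 0$)
$\frac{1}{h{\left(K,-255 \right)} - 43313} = \frac{1}{\left(-84 - 0\right) - 43313} = \frac{1}{\left(-84 + 0\right) - 43313} = \frac{1}{-84 - 43313} = \frac{1}{-43397} = - \frac{1}{43397}$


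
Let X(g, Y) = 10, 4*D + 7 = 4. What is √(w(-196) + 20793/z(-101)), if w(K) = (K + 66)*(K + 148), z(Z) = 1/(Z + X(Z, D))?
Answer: 27*I*√2587 ≈ 1373.3*I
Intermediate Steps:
D = -¾ (D = -7/4 + (¼)*4 = -7/4 + 1 = -¾ ≈ -0.75000)
z(Z) = 1/(10 + Z) (z(Z) = 1/(Z + 10) = 1/(10 + Z))
w(K) = (66 + K)*(148 + K)
√(w(-196) + 20793/z(-101)) = √((9768 + (-196)² + 214*(-196)) + 20793/(1/(10 - 101))) = √((9768 + 38416 - 41944) + 20793/(1/(-91))) = √(6240 + 20793/(-1/91)) = √(6240 + 20793*(-91)) = √(6240 - 1892163) = √(-1885923) = 27*I*√2587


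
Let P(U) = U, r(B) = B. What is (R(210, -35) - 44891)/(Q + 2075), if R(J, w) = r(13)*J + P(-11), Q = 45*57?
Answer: -10543/1160 ≈ -9.0888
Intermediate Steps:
Q = 2565
R(J, w) = -11 + 13*J (R(J, w) = 13*J - 11 = -11 + 13*J)
(R(210, -35) - 44891)/(Q + 2075) = ((-11 + 13*210) - 44891)/(2565 + 2075) = ((-11 + 2730) - 44891)/4640 = (2719 - 44891)*(1/4640) = -42172*1/4640 = -10543/1160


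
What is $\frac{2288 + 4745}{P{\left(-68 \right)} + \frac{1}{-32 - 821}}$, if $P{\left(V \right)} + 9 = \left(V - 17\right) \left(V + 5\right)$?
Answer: $\frac{5999149}{4560137} \approx 1.3156$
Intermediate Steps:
$P{\left(V \right)} = -9 + \left(-17 + V\right) \left(5 + V\right)$ ($P{\left(V \right)} = -9 + \left(V - 17\right) \left(V + 5\right) = -9 + \left(-17 + V\right) \left(5 + V\right)$)
$\frac{2288 + 4745}{P{\left(-68 \right)} + \frac{1}{-32 - 821}} = \frac{2288 + 4745}{\left(-94 + \left(-68\right)^{2} - -816\right) + \frac{1}{-32 - 821}} = \frac{7033}{\left(-94 + 4624 + 816\right) + \frac{1}{-853}} = \frac{7033}{5346 - \frac{1}{853}} = \frac{7033}{\frac{4560137}{853}} = 7033 \cdot \frac{853}{4560137} = \frac{5999149}{4560137}$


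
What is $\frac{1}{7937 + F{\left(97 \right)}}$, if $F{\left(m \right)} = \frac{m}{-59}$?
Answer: $\frac{59}{468186} \approx 0.00012602$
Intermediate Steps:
$F{\left(m \right)} = - \frac{m}{59}$ ($F{\left(m \right)} = m \left(- \frac{1}{59}\right) = - \frac{m}{59}$)
$\frac{1}{7937 + F{\left(97 \right)}} = \frac{1}{7937 - \frac{97}{59}} = \frac{1}{\frac{468186}{59}} = \frac{59}{468186}$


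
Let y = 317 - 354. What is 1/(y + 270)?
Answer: 1/233 ≈ 0.0042918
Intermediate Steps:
y = -37
1/(y + 270) = 1/(-37 + 270) = 1/233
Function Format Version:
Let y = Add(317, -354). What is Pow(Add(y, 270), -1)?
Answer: Rational(1, 233) ≈ 0.0042918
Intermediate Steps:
y = -37
Pow(Add(y, 270), -1) = Pow(Add(-37, 270), -1) = Pow(233, -1) = Rational(1, 233)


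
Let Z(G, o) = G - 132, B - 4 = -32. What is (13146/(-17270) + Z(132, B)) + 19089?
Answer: 164826942/8635 ≈ 19088.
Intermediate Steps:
B = -28 (B = 4 - 32 = -28)
Z(G, o) = -132 + G
(13146/(-17270) + Z(132, B)) + 19089 = (13146/(-17270) + (-132 + 132)) + 19089 = (13146*(-1/17270) + 0) + 19089 = (-6573/8635 + 0) + 19089 = -6573/8635 + 19089 = 164826942/8635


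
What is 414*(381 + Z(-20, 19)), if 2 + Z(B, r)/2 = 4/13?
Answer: 2032326/13 ≈ 1.5633e+5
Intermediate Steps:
Z(B, r) = -44/13 (Z(B, r) = -4 + 2*(4/13) = -4 + 8/13 = -44/13)
414*(381 + Z(-20, 19)) = 414*(381 - 44/13) = 414*(4909/13) = 2032326/13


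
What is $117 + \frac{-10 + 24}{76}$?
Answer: $\frac{4453}{38} \approx 117.18$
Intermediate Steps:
$117 + \frac{-10 + 24}{76} = 117 + 14 \cdot \frac{1}{76} = 117 + \frac{7}{38} = \frac{4453}{38}$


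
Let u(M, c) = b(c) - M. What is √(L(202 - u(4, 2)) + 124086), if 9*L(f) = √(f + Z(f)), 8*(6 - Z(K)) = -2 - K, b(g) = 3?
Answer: √(4467096 + √3754)/6 ≈ 352.26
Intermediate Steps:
Z(K) = 25/4 + K/8 (Z(K) = 6 - (-2 - K)/8 = 6 + (¼ + K/8) = 25/4 + K/8)
u(M, c) = 3 - M
L(f) = √(25/4 + 9*f/8)/9 (L(f) = √(f + (25/4 + f/8))/9 = √(25/4 + 9*f/8)/9)
√(L(202 - u(4, 2)) + 124086) = √(√(100 + 18*(202 - (3 - 1*4)))/36 + 124086) = √(√(100 + 18*(202 - (3 - 4)))/36 + 124086) = √(√(100 + 18*(202 - 1*(-1)))/36 + 124086) = √(√(100 + 18*(202 + 1))/36 + 124086) = √(√(100 + 18*203)/36 + 124086) = √(√(100 + 3654)/36 + 124086) = √(√3754/36 + 124086) = √(124086 + √3754/36)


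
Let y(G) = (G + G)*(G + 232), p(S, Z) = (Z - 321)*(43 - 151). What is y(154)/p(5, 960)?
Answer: -29722/17253 ≈ -1.7227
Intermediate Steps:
p(S, Z) = 34668 - 108*Z (p(S, Z) = (-321 + Z)*(-108) = 34668 - 108*Z)
y(G) = 2*G*(232 + G) (y(G) = (2*G)*(232 + G) = 2*G*(232 + G))
y(154)/p(5, 960) = (2*154*(232 + 154))/(34668 - 108*960) = (2*154*386)/(34668 - 103680) = 118888/(-69012) = 118888*(-1/69012) = -29722/17253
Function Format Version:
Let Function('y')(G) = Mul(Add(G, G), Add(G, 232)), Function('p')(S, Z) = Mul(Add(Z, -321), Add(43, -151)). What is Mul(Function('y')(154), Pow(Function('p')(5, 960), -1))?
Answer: Rational(-29722, 17253) ≈ -1.7227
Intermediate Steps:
Function('p')(S, Z) = Add(34668, Mul(-108, Z)) (Function('p')(S, Z) = Mul(Add(-321, Z), -108) = Add(34668, Mul(-108, Z)))
Function('y')(G) = Mul(2, G, Add(232, G)) (Function('y')(G) = Mul(Mul(2, G), Add(232, G)) = Mul(2, G, Add(232, G)))
Mul(Function('y')(154), Pow(Function('p')(5, 960), -1)) = Mul(Mul(2, 154, Add(232, 154)), Pow(Add(34668, Mul(-108, 960)), -1)) = Mul(Mul(2, 154, 386), Pow(Add(34668, -103680), -1)) = Mul(118888, Pow(-69012, -1)) = Mul(118888, Rational(-1, 69012)) = Rational(-29722, 17253)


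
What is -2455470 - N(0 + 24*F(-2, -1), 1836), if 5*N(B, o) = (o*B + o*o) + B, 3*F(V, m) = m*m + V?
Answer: -3126710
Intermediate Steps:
F(V, m) = V/3 + m²/3 (F(V, m) = (m*m + V)/3 = (m² + V)/3 = (V + m²)/3 = V/3 + m²/3)
N(B, o) = B/5 + o²/5 + B*o/5 (N(B, o) = ((o*B + o*o) + B)/5 = ((B*o + o²) + B)/5 = ((o² + B*o) + B)/5 = (B + o² + B*o)/5 = B/5 + o²/5 + B*o/5)
-2455470 - N(0 + 24*F(-2, -1), 1836) = -2455470 - ((0 + 24*((⅓)*(-2) + (⅓)*(-1)²))/5 + (⅕)*1836² + (⅕)*(0 + 24*((⅓)*(-2) + (⅓)*(-1)²))*1836) = -2455470 - ((0 + 24*(-⅔ + (⅓)*1))/5 + (⅕)*3370896 + (⅕)*(0 + 24*(-⅔ + (⅓)*1))*1836) = -2455470 - ((0 + 24*(-⅔ + ⅓))/5 + 3370896/5 + (⅕)*(0 + 24*(-⅔ + ⅓))*1836) = -2455470 - ((0 + 24*(-⅓))/5 + 3370896/5 + (⅕)*(0 + 24*(-⅓))*1836) = -2455470 - ((0 - 8)/5 + 3370896/5 + (⅕)*(0 - 8)*1836) = -2455470 - ((⅕)*(-8) + 3370896/5 + (⅕)*(-8)*1836) = -2455470 - (-8/5 + 3370896/5 - 14688/5) = -2455470 - 1*671240 = -2455470 - 671240 = -3126710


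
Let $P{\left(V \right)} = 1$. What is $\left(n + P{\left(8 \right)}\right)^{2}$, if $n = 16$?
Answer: $289$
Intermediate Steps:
$\left(n + P{\left(8 \right)}\right)^{2} = \left(16 + 1\right)^{2} = 17^{2} = 289$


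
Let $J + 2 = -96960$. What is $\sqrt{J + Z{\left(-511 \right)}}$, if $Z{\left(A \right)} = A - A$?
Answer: $i \sqrt{96962} \approx 311.39 i$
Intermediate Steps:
$J = -96962$ ($J = -2 - 96960 = -96962$)
$Z{\left(A \right)} = 0$
$\sqrt{J + Z{\left(-511 \right)}} = \sqrt{-96962 + 0} = \sqrt{-96962} = i \sqrt{96962}$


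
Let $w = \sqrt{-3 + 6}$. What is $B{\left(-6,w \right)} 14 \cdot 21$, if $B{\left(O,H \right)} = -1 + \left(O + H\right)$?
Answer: $-2058 + 294 \sqrt{3} \approx -1548.8$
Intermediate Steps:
$w = \sqrt{3} \approx 1.732$
$B{\left(O,H \right)} = -1 + H + O$ ($B{\left(O,H \right)} = -1 + \left(H + O\right) = -1 + H + O$)
$B{\left(-6,w \right)} 14 \cdot 21 = \left(-1 + \sqrt{3} - 6\right) 14 \cdot 21 = \left(-7 + \sqrt{3}\right) 14 \cdot 21 = \left(-98 + 14 \sqrt{3}\right) 21 = -2058 + 294 \sqrt{3}$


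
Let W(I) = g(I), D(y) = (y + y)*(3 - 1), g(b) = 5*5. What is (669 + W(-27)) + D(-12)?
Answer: 646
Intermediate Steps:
g(b) = 25
D(y) = 4*y (D(y) = (2*y)*2 = 4*y)
W(I) = 25
(669 + W(-27)) + D(-12) = (669 + 25) + 4*(-12) = 694 - 48 = 646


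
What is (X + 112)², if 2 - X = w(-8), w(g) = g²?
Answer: 2500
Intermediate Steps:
X = -62 (X = 2 - 1*(-8)² = 2 - 1*64 = 2 - 64 = -62)
(X + 112)² = (-62 + 112)² = 50² = 2500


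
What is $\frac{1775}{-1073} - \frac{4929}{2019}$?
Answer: $- \frac{2957514}{722129} \approx -4.0956$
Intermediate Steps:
$\frac{1775}{-1073} - \frac{4929}{2019} = 1775 \left(- \frac{1}{1073}\right) - \frac{1643}{673} = - \frac{1775}{1073} - \frac{1643}{673} = - \frac{2957514}{722129}$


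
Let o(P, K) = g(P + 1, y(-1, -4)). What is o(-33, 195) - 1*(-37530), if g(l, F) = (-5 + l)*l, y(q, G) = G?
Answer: 38714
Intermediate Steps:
g(l, F) = l*(-5 + l)
o(P, K) = (1 + P)*(-4 + P) (o(P, K) = (P + 1)*(-5 + (P + 1)) = (1 + P)*(-5 + (1 + P)) = (1 + P)*(-4 + P))
o(-33, 195) - 1*(-37530) = (1 - 33)*(-4 - 33) - 1*(-37530) = -32*(-37) + 37530 = 1184 + 37530 = 38714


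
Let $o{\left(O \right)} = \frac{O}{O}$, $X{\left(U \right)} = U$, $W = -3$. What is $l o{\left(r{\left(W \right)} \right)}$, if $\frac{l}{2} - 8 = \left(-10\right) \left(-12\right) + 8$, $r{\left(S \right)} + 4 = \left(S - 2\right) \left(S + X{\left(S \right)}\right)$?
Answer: $272$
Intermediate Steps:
$r{\left(S \right)} = -4 + 2 S \left(-2 + S\right)$ ($r{\left(S \right)} = -4 + \left(S - 2\right) \left(S + S\right) = -4 + \left(-2 + S\right) 2 S = -4 + 2 S \left(-2 + S\right)$)
$o{\left(O \right)} = 1$
$l = 272$ ($l = 16 + 2 \left(\left(-10\right) \left(-12\right) + 8\right) = 16 + 2 \left(120 + 8\right) = 16 + 2 \cdot 128 = 16 + 256 = 272$)
$l o{\left(r{\left(W \right)} \right)} = 272 \cdot 1 = 272$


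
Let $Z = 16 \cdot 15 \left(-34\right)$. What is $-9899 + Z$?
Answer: $-18059$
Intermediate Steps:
$Z = -8160$ ($Z = 240 \left(-34\right) = -8160$)
$-9899 + Z = -9899 - 8160 = -18059$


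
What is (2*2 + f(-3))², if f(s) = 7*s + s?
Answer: 400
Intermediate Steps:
f(s) = 8*s
(2*2 + f(-3))² = (2*2 + 8*(-3))² = (4 - 24)² = (-20)² = 400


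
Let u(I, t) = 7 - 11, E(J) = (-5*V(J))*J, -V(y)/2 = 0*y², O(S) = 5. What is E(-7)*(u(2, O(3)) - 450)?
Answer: 0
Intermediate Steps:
V(y) = 0 (V(y) = -0*y² = -2*0 = 0)
E(J) = 0 (E(J) = (-5*0)*J = 0*J = 0)
u(I, t) = -4
E(-7)*(u(2, O(3)) - 450) = 0*(-4 - 450) = 0*(-454) = 0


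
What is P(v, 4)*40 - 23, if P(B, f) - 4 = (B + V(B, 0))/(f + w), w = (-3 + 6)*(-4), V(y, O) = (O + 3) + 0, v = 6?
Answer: 92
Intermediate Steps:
V(y, O) = 3 + O (V(y, O) = (3 + O) + 0 = 3 + O)
w = -12 (w = 3*(-4) = -12)
P(B, f) = 4 + (3 + B)/(-12 + f) (P(B, f) = 4 + (B + (3 + 0))/(f - 12) = 4 + (B + 3)/(-12 + f) = 4 + (3 + B)/(-12 + f))
P(v, 4)*40 - 23 = ((-45 + 6 + 4*4)/(-12 + 4))*40 - 23 = ((-45 + 6 + 16)/(-8))*40 - 23 = -⅛*(-23)*40 - 23 = (23/8)*40 - 23 = 115 - 23 = 92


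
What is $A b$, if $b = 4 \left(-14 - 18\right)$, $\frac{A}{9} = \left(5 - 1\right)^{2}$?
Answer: $-18432$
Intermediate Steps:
$A = 144$ ($A = 9 \left(5 - 1\right)^{2} = 9 \cdot 4^{2} = 9 \cdot 16 = 144$)
$b = -128$ ($b = 4 \left(-32\right) = -128$)
$A b = 144 \left(-128\right) = -18432$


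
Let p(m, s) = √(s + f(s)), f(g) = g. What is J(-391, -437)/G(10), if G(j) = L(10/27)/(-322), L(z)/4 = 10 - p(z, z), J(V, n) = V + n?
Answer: 899829/134 + 99981*√15/670 ≈ 7293.1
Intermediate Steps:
p(m, s) = √2*√s (p(m, s) = √(s + s) = √(2*s) = √2*√s)
L(z) = 40 - 4*√2*√z (L(z) = 4*(10 - √2*√z) = 40 - 4*√2*√z)
G(j) = -20/161 + 4*√15/1449 (G(j) = (40 - 4*√2*√(10/27))/(-322) = (40 - 4*√2*√(10*(1/27)))*(-1/322) = (40 - 4*√2*√(10/27))*(-1/322) = (40 - 4*√2*√30/9)*(-1/322) = (40 - 8*√15/9)*(-1/322) = -20/161 + 4*√15/1449)
J(-391, -437)/G(10) = (-391 - 437)/(-20/161 + 4*√15/1449) = -828/(-20/161 + 4*√15/1449)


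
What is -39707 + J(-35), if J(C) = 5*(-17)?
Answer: -39792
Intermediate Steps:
J(C) = -85
-39707 + J(-35) = -39707 - 85 = -39792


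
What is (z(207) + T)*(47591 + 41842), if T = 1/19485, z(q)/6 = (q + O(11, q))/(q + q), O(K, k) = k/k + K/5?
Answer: 13566707864/49795 ≈ 2.7245e+5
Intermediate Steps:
O(K, k) = 1 + K/5 (O(K, k) = 1 + K*(1/5) = 1 + K/5)
z(q) = 3*(16/5 + q)/q (z(q) = 6*((q + (1 + (1/5)*11))/(q + q)) = 6*((q + (1 + 11/5))/((2*q))) = 6*((q + 16/5)*(1/(2*q))) = 6*((16/5 + q)*(1/(2*q))) = 6*((16/5 + q)/(2*q)) = 3*(16/5 + q)/q)
T = 1/19485 ≈ 5.1322e-5
(z(207) + T)*(47591 + 41842) = ((3 + (48/5)/207) + 1/19485)*(47591 + 41842) = ((3 + (48/5)*(1/207)) + 1/19485)*89433 = ((3 + 16/345) + 1/19485)*89433 = (1051/345 + 1/19485)*89433 = (1365272/448155)*89433 = 13566707864/49795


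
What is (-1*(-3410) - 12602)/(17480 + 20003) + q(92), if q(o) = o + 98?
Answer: 7112578/37483 ≈ 189.75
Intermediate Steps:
q(o) = 98 + o
(-1*(-3410) - 12602)/(17480 + 20003) + q(92) = (-1*(-3410) - 12602)/(17480 + 20003) + (98 + 92) = (3410 - 12602)/37483 + 190 = -9192*1/37483 + 190 = -9192/37483 + 190 = 7112578/37483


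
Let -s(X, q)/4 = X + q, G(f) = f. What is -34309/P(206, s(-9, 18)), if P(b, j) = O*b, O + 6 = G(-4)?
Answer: 34309/2060 ≈ 16.655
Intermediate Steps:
O = -10 (O = -6 - 4 = -10)
s(X, q) = -4*X - 4*q (s(X, q) = -4*(X + q) = -4*X - 4*q)
P(b, j) = -10*b
-34309/P(206, s(-9, 18)) = -34309/((-10*206)) = -34309/(-2060) = -34309*(-1/2060) = 34309/2060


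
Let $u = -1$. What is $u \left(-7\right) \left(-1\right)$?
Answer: $-7$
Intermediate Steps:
$u \left(-7\right) \left(-1\right) = \left(-1\right) \left(-7\right) \left(-1\right) = 7 \left(-1\right) = -7$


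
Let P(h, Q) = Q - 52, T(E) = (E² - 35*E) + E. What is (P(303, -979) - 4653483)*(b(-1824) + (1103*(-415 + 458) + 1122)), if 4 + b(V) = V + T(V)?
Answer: -15991583567510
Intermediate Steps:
T(E) = E² - 34*E
P(h, Q) = -52 + Q
b(V) = -4 + V + V*(-34 + V) (b(V) = -4 + (V + V*(-34 + V)) = -4 + V + V*(-34 + V))
(P(303, -979) - 4653483)*(b(-1824) + (1103*(-415 + 458) + 1122)) = ((-52 - 979) - 4653483)*((-4 - 1824 - 1824*(-34 - 1824)) + (1103*(-415 + 458) + 1122)) = (-1031 - 4653483)*((-4 - 1824 - 1824*(-1858)) + (1103*43 + 1122)) = -4654514*((-4 - 1824 + 3388992) + (47429 + 1122)) = -4654514*(3387164 + 48551) = -4654514*3435715 = -15991583567510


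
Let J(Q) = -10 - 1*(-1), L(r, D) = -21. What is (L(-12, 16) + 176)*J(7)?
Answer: -1395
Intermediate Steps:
J(Q) = -9 (J(Q) = -10 + 1 = -9)
(L(-12, 16) + 176)*J(7) = (-21 + 176)*(-9) = 155*(-9) = -1395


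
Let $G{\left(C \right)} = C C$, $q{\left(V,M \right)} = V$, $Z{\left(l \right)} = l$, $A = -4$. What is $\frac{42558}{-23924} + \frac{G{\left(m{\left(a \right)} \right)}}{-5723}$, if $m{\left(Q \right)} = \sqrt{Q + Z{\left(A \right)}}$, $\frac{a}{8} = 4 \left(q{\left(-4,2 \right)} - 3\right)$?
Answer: $- \frac{119052381}{68458526} \approx -1.739$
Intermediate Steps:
$a = -224$ ($a = 8 \cdot 4 \left(-4 - 3\right) = 8 \cdot 4 \left(-7\right) = 8 \left(-28\right) = -224$)
$m{\left(Q \right)} = \sqrt{-4 + Q}$ ($m{\left(Q \right)} = \sqrt{Q - 4} = \sqrt{-4 + Q}$)
$G{\left(C \right)} = C^{2}$
$\frac{42558}{-23924} + \frac{G{\left(m{\left(a \right)} \right)}}{-5723} = \frac{42558}{-23924} + \frac{\left(\sqrt{-4 - 224}\right)^{2}}{-5723} = 42558 \left(- \frac{1}{23924}\right) + \left(\sqrt{-228}\right)^{2} \left(- \frac{1}{5723}\right) = - \frac{21279}{11962} + \left(2 i \sqrt{57}\right)^{2} \left(- \frac{1}{5723}\right) = - \frac{21279}{11962} - - \frac{228}{5723} = - \frac{21279}{11962} + \frac{228}{5723} = - \frac{119052381}{68458526}$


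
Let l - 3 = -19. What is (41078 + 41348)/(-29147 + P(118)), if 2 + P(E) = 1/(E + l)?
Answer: -8407452/2973197 ≈ -2.8277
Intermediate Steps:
l = -16 (l = 3 - 19 = -16)
P(E) = -2 + 1/(-16 + E) (P(E) = -2 + 1/(E - 16) = -2 + 1/(-16 + E))
(41078 + 41348)/(-29147 + P(118)) = (41078 + 41348)/(-29147 + (33 - 2*118)/(-16 + 118)) = 82426/(-29147 + (33 - 236)/102) = 82426/(-29147 + (1/102)*(-203)) = 82426/(-29147 - 203/102) = 82426/(-2973197/102) = 82426*(-102/2973197) = -8407452/2973197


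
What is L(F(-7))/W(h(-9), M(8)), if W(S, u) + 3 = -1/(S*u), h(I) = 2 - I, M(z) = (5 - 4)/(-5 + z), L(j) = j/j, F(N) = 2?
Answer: -11/36 ≈ -0.30556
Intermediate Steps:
L(j) = 1
M(z) = 1/(-5 + z)
W(S, u) = -3 - 1/(S*u)
L(F(-7))/W(h(-9), M(8)) = 1/(-3 - 1/((2 - 1*(-9))*(1/(-5 + 8)))) = 1/(-3 - 1/((2 + 9)*(1/3))) = 1/(-3 - 1/(11*1/3)) = 1/(-3 - 1*1/11*3) = 1/(-3 - 3/11) = 1/(-36/11) = 1*(-11/36) = -11/36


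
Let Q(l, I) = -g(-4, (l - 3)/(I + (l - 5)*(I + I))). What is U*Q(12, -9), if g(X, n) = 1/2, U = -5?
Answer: 5/2 ≈ 2.5000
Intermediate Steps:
g(X, n) = ½
Q(l, I) = -½ (Q(l, I) = -1*½ = -½)
U*Q(12, -9) = -5*(-½) = 5/2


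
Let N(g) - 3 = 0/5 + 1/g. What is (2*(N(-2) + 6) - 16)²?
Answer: 1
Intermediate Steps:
N(g) = 3 + 1/g (N(g) = 3 + (0/5 + 1/g) = 3 + (0*(⅕) + 1/g) = 3 + (0 + 1/g) = 3 + 1/g)
(2*(N(-2) + 6) - 16)² = (2*((3 + 1/(-2)) + 6) - 16)² = (2*((3 - ½) + 6) - 16)² = (2*(5/2 + 6) - 16)² = (2*(17/2) - 16)² = (17 - 16)² = 1² = 1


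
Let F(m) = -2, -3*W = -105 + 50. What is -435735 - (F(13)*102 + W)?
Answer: -1306648/3 ≈ -4.3555e+5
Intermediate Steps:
W = 55/3 (W = -(-105 + 50)/3 = -1/3*(-55) = 55/3 ≈ 18.333)
-435735 - (F(13)*102 + W) = -435735 - (-2*102 + 55/3) = -435735 - (-204 + 55/3) = -435735 - 1*(-557/3) = -435735 + 557/3 = -1306648/3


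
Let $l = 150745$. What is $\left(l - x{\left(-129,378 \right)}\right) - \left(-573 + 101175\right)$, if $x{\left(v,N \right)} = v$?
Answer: $50272$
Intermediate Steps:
$\left(l - x{\left(-129,378 \right)}\right) - \left(-573 + 101175\right) = \left(150745 - -129\right) - \left(-573 + 101175\right) = \left(150745 + 129\right) - 100602 = 150874 - 100602 = 50272$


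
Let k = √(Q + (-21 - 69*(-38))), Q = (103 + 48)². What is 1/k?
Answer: √25402/25402 ≈ 0.0062743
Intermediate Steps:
Q = 22801 (Q = 151² = 22801)
k = √25402 (k = √(22801 + (-21 - 69*(-38))) = √(22801 + (-21 + 2622)) = √(22801 + 2601) = √25402 ≈ 159.38)
1/k = 1/(√25402) = √25402/25402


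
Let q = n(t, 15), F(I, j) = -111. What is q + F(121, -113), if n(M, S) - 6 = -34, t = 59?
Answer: -139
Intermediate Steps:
n(M, S) = -28 (n(M, S) = 6 - 34 = -28)
q = -28
q + F(121, -113) = -28 - 111 = -139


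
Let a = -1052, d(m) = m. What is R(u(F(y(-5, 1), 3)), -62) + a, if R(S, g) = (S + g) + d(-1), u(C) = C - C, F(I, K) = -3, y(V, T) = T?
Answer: -1115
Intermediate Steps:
u(C) = 0
R(S, g) = -1 + S + g (R(S, g) = (S + g) - 1 = -1 + S + g)
R(u(F(y(-5, 1), 3)), -62) + a = (-1 + 0 - 62) - 1052 = -63 - 1052 = -1115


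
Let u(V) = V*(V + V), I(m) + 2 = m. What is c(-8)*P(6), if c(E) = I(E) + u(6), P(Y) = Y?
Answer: 372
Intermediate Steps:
I(m) = -2 + m
u(V) = 2*V² (u(V) = V*(2*V) = 2*V²)
c(E) = 70 + E (c(E) = (-2 + E) + 2*6² = (-2 + E) + 2*36 = (-2 + E) + 72 = 70 + E)
c(-8)*P(6) = (70 - 8)*6 = 62*6 = 372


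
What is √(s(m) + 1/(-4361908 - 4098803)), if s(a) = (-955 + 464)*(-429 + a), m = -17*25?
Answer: √3335113165789027987/2820237 ≈ 647.54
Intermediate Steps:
m = -425
s(a) = 210639 - 491*a (s(a) = -491*(-429 + a) = 210639 - 491*a)
√(s(m) + 1/(-4361908 - 4098803)) = √((210639 - 491*(-425)) + 1/(-4361908 - 4098803)) = √((210639 + 208675) + 1/(-8460711)) = √(419314 - 1/8460711) = √(3547694572253/8460711) = √3335113165789027987/2820237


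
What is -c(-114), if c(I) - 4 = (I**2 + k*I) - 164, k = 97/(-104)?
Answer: -673001/52 ≈ -12942.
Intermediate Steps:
k = -97/104 (k = 97*(-1/104) = -97/104 ≈ -0.93269)
c(I) = -160 + I**2 - 97*I/104 (c(I) = 4 + ((I**2 - 97*I/104) - 164) = 4 + (-164 + I**2 - 97*I/104) = -160 + I**2 - 97*I/104)
-c(-114) = -(-160 + (-114)**2 - 97/104*(-114)) = -(-160 + 12996 + 5529/52) = -1*673001/52 = -673001/52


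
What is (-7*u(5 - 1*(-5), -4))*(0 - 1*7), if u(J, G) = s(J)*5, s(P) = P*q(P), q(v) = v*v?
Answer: 245000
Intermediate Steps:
q(v) = v²
s(P) = P³ (s(P) = P*P² = P³)
u(J, G) = 5*J³ (u(J, G) = J³*5 = 5*J³)
(-7*u(5 - 1*(-5), -4))*(0 - 1*7) = (-35*(5 - 1*(-5))³)*(0 - 1*7) = (-35*(5 + 5)³)*(0 - 7) = -35*10³*(-7) = -35*1000*(-7) = -7*5000*(-7) = -35000*(-7) = 245000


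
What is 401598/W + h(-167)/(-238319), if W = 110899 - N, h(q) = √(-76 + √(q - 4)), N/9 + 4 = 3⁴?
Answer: 200799/55103 - √(-76 + 3*I*√19)/238319 ≈ 3.6441 - 3.6714e-5*I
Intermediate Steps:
N = 693 (N = -36 + 9*3⁴ = -36 + 9*81 = -36 + 729 = 693)
h(q) = √(-76 + √(-4 + q))
W = 110206 (W = 110899 - 1*693 = 110899 - 693 = 110206)
401598/W + h(-167)/(-238319) = 401598/110206 + √(-76 + √(-4 - 167))/(-238319) = 401598*(1/110206) + √(-76 + √(-171))*(-1/238319) = 200799/55103 + √(-76 + 3*I*√19)*(-1/238319) = 200799/55103 - √(-76 + 3*I*√19)/238319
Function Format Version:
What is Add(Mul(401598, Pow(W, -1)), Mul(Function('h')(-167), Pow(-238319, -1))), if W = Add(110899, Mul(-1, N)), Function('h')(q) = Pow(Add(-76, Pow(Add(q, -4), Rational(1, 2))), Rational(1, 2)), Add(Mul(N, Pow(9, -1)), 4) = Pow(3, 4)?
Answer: Add(Rational(200799, 55103), Mul(Rational(-1, 238319), Pow(Add(-76, Mul(3, I, Pow(19, Rational(1, 2)))), Rational(1, 2)))) ≈ Add(3.6441, Mul(-3.6714e-5, I))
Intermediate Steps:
N = 693 (N = Add(-36, Mul(9, Pow(3, 4))) = Add(-36, Mul(9, 81)) = Add(-36, 729) = 693)
Function('h')(q) = Pow(Add(-76, Pow(Add(-4, q), Rational(1, 2))), Rational(1, 2))
W = 110206 (W = Add(110899, Mul(-1, 693)) = Add(110899, -693) = 110206)
Add(Mul(401598, Pow(W, -1)), Mul(Function('h')(-167), Pow(-238319, -1))) = Add(Mul(401598, Pow(110206, -1)), Mul(Pow(Add(-76, Pow(Add(-4, -167), Rational(1, 2))), Rational(1, 2)), Pow(-238319, -1))) = Add(Mul(401598, Rational(1, 110206)), Mul(Pow(Add(-76, Pow(-171, Rational(1, 2))), Rational(1, 2)), Rational(-1, 238319))) = Add(Rational(200799, 55103), Mul(Pow(Add(-76, Mul(3, I, Pow(19, Rational(1, 2)))), Rational(1, 2)), Rational(-1, 238319))) = Add(Rational(200799, 55103), Mul(Rational(-1, 238319), Pow(Add(-76, Mul(3, I, Pow(19, Rational(1, 2)))), Rational(1, 2))))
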